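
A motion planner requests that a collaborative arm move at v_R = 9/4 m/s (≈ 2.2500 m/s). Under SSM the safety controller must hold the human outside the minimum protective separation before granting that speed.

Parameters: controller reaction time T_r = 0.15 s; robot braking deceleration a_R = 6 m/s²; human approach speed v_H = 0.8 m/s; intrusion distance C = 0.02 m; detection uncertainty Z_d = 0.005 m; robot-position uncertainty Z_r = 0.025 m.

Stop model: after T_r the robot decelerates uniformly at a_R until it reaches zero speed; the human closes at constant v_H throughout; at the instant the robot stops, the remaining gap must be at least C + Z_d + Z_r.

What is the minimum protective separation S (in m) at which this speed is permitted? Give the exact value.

S_min = 1967/1600 m = 1.2294 m

stop time T_s = (9/4)/6 = 0.3750 s
reaction-phase robot travel = 2.2500·0.1500 = 0.3375 m
robot under decel: 2.2500²/(2·6.0000) = 0.4219 m
human over T_r+T_s: 0.8000·(0.1500+0.3750) = 0.4200 m
margins: 0.0200+0.0050+0.0250 = 0.0500 m
S_min ≈ 0.3375+0.4219+0.4200+0.0500  ⇒  S_min = 1967/1600 m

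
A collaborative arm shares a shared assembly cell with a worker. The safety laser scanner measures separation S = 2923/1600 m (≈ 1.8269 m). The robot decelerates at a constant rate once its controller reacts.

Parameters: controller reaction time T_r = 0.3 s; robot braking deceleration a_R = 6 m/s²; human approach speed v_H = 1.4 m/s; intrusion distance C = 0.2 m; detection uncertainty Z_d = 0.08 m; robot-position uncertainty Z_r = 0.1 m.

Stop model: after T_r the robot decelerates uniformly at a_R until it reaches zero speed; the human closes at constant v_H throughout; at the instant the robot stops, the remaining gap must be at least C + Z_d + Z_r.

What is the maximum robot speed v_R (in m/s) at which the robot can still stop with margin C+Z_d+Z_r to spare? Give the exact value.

quadratic (1/12)·v² + (8/15)·v + (-1643/1600) = 0
  disc = (8/15)² − 4·(1/12)·(-1643/1600) = 361/576 ; √disc = 19/24
  v_R = (−(8/15) + 19/24) / (2·(1/12)) = 31/20 m/s
check:
T_s = v_R/a_R = (31/20)/6 = 0.2583 s
robot covers v_R·T_r = 1.5500·0.3000 = 0.4650 m before braking
robot covers 1.5500·0.2583 − ½·6.0000·0.2583² = 0.2002 m while stopping
human closes 1.4000·0.5583 = 0.7817 m
residual clearance needed = 0.2000+0.0800+0.1000 = 0.3800 m
sum ≈ 0.4650+0.2002+0.7817+0.3800 ≈ 1.8269 m = S ✓

v_R_max = 31/20 m/s = 1.5500 m/s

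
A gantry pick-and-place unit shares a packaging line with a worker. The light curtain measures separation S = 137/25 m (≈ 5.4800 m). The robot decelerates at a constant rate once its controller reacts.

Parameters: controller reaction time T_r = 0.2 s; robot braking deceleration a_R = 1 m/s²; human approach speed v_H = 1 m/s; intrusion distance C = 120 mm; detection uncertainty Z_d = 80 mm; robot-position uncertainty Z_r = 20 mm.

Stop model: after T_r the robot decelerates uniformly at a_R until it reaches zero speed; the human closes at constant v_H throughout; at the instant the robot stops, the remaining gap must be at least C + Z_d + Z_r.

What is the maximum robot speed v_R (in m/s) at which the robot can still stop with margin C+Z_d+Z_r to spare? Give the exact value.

v_R_max = 11/5 m/s = 2.2000 m/s

quadratic (1/2)·v² + (6/5)·v + (-253/50) = 0
  disc = (6/5)² − 4·(1/2)·(-253/50) = 289/25 ; √disc = 17/5
  v_R = (−(6/5) + 17/5) / (2·(1/2)) = 11/5 m/s
check:
braking lasts T_s = (11/5)/1 = 2.2000 s
robot in T_r: 2.2000·0.2000 = 0.4400 m
braking distance = 2.2000²/(2·1.0000) = 2.4200 m
person approaches 1.0000·(0.2000+2.2000) = 2.4000 m
C+Z_d+Z_r = 0.1200+0.0800+0.0200 = 0.2200 m
sum ≈ 0.4400+2.4200+2.4000+0.2200 ≈ 5.4800 m = S ✓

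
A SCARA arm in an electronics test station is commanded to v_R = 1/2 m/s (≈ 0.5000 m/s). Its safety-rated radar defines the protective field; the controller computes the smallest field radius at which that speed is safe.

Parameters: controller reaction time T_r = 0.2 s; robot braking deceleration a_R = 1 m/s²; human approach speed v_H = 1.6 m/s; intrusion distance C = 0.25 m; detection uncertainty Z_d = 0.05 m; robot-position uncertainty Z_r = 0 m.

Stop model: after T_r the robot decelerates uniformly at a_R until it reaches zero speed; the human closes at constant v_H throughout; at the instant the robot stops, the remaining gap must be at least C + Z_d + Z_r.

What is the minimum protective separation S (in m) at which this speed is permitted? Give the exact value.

S_min = 329/200 m = 1.6450 m

stop time T_s = (1/2)/1 = 0.5000 s
reaction-phase robot travel = 0.5000·0.2000 = 0.1000 m
robot under decel: 0.5000²/(2·1.0000) = 0.1250 m
human over T_r+T_s: 1.6000·(0.2000+0.5000) = 1.1200 m
C+Z_d+Z_r = 0.2500+0.0500+0.0000 = 0.3000 m
S_min ≈ 0.1000+0.1250+1.1200+0.3000  ⇒  S_min = 329/200 m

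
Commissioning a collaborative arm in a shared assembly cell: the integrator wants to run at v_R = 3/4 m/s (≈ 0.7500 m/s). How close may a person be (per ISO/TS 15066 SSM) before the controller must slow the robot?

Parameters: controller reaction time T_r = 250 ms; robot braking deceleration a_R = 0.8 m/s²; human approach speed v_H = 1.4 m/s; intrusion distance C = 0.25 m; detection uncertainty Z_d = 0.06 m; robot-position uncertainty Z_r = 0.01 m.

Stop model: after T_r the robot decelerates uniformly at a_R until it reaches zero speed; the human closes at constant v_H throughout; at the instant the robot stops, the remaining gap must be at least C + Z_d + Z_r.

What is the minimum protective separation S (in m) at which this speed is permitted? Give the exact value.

braking lasts T_s = (3/4)/(4/5) = 0.9375 s
reaction-phase robot travel = 0.7500·0.2500 = 0.1875 m
robot covers 0.7500·0.9375 − ½·0.8000·0.9375² = 0.3516 m while stopping
person approaches 1.4000·(0.2500+0.9375) = 1.6625 m
margins: 0.2500+0.0600+0.0100 = 0.3200 m
S_min ≈ 0.1875+0.3516+1.6625+0.3200  ⇒  S_min = 8069/3200 m

S_min = 8069/3200 m = 2.5216 m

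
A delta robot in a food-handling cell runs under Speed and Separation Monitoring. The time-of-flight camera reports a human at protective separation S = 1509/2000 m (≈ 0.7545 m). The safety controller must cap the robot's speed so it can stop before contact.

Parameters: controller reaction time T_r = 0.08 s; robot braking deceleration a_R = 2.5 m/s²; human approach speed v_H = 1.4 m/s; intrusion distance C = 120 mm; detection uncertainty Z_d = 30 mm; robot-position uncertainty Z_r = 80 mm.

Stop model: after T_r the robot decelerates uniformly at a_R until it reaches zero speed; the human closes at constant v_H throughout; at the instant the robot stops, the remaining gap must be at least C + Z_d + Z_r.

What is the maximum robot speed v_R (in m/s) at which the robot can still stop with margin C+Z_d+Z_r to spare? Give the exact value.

v_R_max = 11/20 m/s = 0.5500 m/s

quadratic (1/5)·v² + (16/25)·v + (-33/80) = 0
  disc = (16/25)² − 4·(1/5)·(-33/80) = 1849/2500 ; √disc = 43/50
  v_R = (−(16/25) + 43/50) / (2·(1/5)) = 11/20 m/s
check:
stop time T_s = (11/20)/(5/2) = 0.2200 s
robot covers v_R·T_r = 0.5500·0.0800 = 0.0440 m before braking
robot under decel: 0.5500²/(2·2.5000) = 0.0605 m
human over T_r+T_s: 1.4000·(0.0800+0.2200) = 0.4200 m
margins: 0.1200+0.0300+0.0800 = 0.2300 m
sum ≈ 0.0440+0.0605+0.4200+0.2300 ≈ 0.7545 m = S ✓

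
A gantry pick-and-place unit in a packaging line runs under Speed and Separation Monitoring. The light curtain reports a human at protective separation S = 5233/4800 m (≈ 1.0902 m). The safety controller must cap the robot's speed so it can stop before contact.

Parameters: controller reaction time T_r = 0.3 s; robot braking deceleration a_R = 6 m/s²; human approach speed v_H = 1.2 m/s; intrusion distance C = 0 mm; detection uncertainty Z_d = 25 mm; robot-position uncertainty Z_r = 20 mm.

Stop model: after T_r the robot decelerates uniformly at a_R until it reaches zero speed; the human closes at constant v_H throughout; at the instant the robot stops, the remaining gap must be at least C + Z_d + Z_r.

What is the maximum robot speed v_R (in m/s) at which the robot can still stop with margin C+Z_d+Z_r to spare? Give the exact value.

v_R_max = 23/20 m/s = 1.1500 m/s

collect terms ⇒ (1/12)·v_R² + (1/2)·v_R + (-3289/4800) = 0
  disc = (1/2)² − 4·(1/12)·(-3289/4800) = 6889/14400 ; √disc = 83/120
  v_R = (−(1/2) + 83/120) / (2·(1/12)) = 23/20 m/s
check:
T_s = v_R/a_R = (23/20)/6 = 0.1917 s
robot in T_r: 1.1500·0.3000 = 0.3450 m
robot covers 1.1500·0.1917 − ½·6.0000·0.1917² = 0.1102 m while stopping
person approaches 1.2000·(0.3000+0.1917) = 0.5900 m
margins: 0.0000+0.0250+0.0200 = 0.0450 m
sum ≈ 0.3450+0.1102+0.5900+0.0450 ≈ 1.0902 m = S ✓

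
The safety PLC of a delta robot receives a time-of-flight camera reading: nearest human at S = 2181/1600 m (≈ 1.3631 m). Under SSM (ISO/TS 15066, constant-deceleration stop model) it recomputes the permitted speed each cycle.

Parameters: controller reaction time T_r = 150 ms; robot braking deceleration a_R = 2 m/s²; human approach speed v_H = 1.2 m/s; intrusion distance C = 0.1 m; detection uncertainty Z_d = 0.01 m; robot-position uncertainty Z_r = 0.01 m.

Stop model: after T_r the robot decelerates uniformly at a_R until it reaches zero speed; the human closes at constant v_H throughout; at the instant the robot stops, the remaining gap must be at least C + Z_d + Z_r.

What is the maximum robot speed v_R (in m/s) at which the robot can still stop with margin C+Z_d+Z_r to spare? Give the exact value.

v_R_max = 21/20 m/s = 1.0500 m/s

collect terms ⇒ (1/4)·v_R² + (3/4)·v_R + (-1701/1600) = 0
  disc = (3/4)² − 4·(1/4)·(-1701/1600) = 2601/1600 ; √disc = 51/40
  v_R = (−(3/4) + 51/40) / (2·(1/4)) = 21/20 m/s
check:
stop time T_s = (21/20)/2 = 0.5250 s
robot in T_r: 1.0500·0.1500 = 0.1575 m
braking distance = 1.0500²/(2·2.0000) = 0.2756 m
human closes 1.2000·0.6750 = 0.8100 m
C+Z_d+Z_r = 0.1000+0.0100+0.0100 = 0.1200 m
sum ≈ 0.1575+0.2756+0.8100+0.1200 ≈ 1.3631 m = S ✓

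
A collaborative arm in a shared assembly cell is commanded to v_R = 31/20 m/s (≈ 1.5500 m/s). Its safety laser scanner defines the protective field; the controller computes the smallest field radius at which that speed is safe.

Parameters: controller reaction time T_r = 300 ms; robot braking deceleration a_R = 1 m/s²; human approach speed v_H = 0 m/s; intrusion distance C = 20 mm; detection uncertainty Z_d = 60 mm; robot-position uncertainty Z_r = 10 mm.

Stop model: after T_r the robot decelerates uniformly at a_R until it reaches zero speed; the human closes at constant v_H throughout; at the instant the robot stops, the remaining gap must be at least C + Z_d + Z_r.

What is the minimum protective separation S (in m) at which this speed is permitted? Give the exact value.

S_min = 281/160 m = 1.7563 m

braking lasts T_s = (31/20)/1 = 1.5500 s
robot in T_r: 1.5500·0.3000 = 0.4650 m
robot covers 1.5500·1.5500 − ½·1.0000·1.5500² = 1.2012 m while stopping
person approaches 0.0000·(0.3000+1.5500) = 0.0000 m
C+Z_d+Z_r = 0.0200+0.0600+0.0100 = 0.0900 m
S_min ≈ 0.4650+1.2012+0.0000+0.0900  ⇒  S_min = 281/160 m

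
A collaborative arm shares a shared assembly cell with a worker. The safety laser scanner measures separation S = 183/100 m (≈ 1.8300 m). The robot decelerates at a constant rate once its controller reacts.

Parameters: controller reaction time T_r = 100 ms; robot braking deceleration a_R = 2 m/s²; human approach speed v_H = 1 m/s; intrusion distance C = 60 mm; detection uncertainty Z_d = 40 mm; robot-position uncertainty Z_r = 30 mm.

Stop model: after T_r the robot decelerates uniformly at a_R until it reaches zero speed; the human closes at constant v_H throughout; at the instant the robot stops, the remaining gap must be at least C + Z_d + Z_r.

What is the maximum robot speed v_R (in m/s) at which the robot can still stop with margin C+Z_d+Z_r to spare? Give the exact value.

v_R_max = 8/5 m/s = 1.6000 m/s

quadratic (1/4)·v² + (3/5)·v + (-8/5) = 0
  disc = (3/5)² − 4·(1/4)·(-8/5) = 49/25 ; √disc = 7/5
  v_R = (−(3/5) + 7/5) / (2·(1/4)) = 8/5 m/s
check:
braking lasts T_s = (8/5)/2 = 0.8000 s
robot in T_r: 1.6000·0.1000 = 0.1600 m
robot under decel: 1.6000²/(2·2.0000) = 0.6400 m
human closes 1.0000·0.9000 = 0.9000 m
margins: 0.0600+0.0400+0.0300 = 0.1300 m
sum ≈ 0.1600+0.6400+0.9000+0.1300 ≈ 1.8300 m = S ✓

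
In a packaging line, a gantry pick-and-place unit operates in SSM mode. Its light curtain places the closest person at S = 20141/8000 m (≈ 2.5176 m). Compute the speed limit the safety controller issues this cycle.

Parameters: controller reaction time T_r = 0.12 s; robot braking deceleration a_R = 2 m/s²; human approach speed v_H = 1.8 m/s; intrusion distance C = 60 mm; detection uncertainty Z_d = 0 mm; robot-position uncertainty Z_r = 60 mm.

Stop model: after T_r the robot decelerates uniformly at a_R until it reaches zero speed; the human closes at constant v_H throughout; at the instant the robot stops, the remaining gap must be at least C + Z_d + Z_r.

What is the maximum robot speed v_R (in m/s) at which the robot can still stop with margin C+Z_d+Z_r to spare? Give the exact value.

at the boundary: (1/4)·v² + (51/50)·v + (-17453/8000) = 0
  disc = (51/50)² − 4·(1/4)·(-17453/8000) = 128881/40000 ; √disc = 359/200
  v_R = (−(51/50) + 359/200) / (2·(1/4)) = 31/20 m/s
check:
T_s = v_R/a_R = (31/20)/2 = 0.7750 s
robot covers v_R·T_r = 1.5500·0.1200 = 0.1860 m before braking
robot under decel: 1.5500²/(2·2.0000) = 0.6006 m
person approaches 1.8000·(0.1200+0.7750) = 1.6110 m
residual clearance needed = 0.0600+0.0000+0.0600 = 0.1200 m
sum ≈ 0.1860+0.6006+1.6110+0.1200 ≈ 2.5176 m = S ✓

v_R_max = 31/20 m/s = 1.5500 m/s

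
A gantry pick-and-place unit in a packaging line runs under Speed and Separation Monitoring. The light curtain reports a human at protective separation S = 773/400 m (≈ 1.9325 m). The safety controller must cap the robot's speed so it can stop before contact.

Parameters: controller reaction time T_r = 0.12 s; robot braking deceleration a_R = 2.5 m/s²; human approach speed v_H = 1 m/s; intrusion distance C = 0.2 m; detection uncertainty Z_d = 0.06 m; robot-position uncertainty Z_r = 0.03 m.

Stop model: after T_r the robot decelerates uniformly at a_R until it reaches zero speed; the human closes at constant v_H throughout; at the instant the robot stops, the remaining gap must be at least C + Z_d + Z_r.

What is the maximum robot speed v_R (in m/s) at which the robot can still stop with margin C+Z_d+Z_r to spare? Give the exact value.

v_R_max = 7/4 m/s = 1.7500 m/s

quadratic (1/5)·v² + (13/25)·v + (-609/400) = 0
  disc = (13/25)² − 4·(1/5)·(-609/400) = 3721/2500 ; √disc = 61/50
  v_R = (−(13/25) + 61/50) / (2·(1/5)) = 7/4 m/s
check:
braking lasts T_s = (7/4)/(5/2) = 0.7000 s
reaction-phase robot travel = 1.7500·0.1200 = 0.2100 m
braking distance = 1.7500²/(2·2.5000) = 0.6125 m
human over T_r+T_s: 1.0000·(0.1200+0.7000) = 0.8200 m
residual clearance needed = 0.2000+0.0600+0.0300 = 0.2900 m
sum ≈ 0.2100+0.6125+0.8200+0.2900 ≈ 1.9325 m = S ✓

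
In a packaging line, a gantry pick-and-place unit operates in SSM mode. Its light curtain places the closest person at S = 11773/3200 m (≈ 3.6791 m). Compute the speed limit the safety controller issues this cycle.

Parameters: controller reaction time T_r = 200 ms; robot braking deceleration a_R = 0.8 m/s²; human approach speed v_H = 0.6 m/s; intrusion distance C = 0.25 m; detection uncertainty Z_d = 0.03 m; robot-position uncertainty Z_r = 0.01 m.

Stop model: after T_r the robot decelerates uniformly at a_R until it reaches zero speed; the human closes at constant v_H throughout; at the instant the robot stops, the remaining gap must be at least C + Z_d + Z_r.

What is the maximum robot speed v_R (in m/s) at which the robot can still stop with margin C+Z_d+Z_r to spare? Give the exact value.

collect terms ⇒ (5/8)·v_R² + (19/20)·v_R + (-10461/3200) = 0
  disc = (19/20)² − 4·(5/8)·(-10461/3200) = 58081/6400 ; √disc = 241/80
  v_R = (−(19/20) + 241/80) / (2·(5/8)) = 33/20 m/s
check:
stop time T_s = (33/20)/(4/5) = 2.0625 s
robot in T_r: 1.6500·0.2000 = 0.3300 m
braking distance = 1.6500²/(2·0.8000) = 1.7016 m
human closes 0.6000·2.2625 = 1.3575 m
margins: 0.2500+0.0300+0.0100 = 0.2900 m
sum ≈ 0.3300+1.7016+1.3575+0.2900 ≈ 3.6791 m = S ✓

v_R_max = 33/20 m/s = 1.6500 m/s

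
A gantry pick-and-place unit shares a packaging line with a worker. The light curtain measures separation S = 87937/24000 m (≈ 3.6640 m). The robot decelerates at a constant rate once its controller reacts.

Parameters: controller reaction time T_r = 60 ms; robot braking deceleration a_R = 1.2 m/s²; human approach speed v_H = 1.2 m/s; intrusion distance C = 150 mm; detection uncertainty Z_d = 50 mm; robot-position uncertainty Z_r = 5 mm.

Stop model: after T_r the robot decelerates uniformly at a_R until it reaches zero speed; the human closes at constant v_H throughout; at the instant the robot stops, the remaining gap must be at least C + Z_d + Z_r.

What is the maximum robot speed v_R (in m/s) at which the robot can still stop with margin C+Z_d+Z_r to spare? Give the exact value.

collect terms ⇒ (5/12)·v_R² + (53/50)·v_R + (-81289/24000) = 0
  disc = (53/50)² − 4·(5/12)·(-81289/24000) = 2436721/360000 ; √disc = 1561/600
  v_R = (−(53/50) + 1561/600) / (2·(5/12)) = 37/20 m/s
check:
stop time T_s = (37/20)/(6/5) = 1.5417 s
reaction-phase robot travel = 1.8500·0.0600 = 0.1110 m
robot under decel: 1.8500²/(2·1.2000) = 1.4260 m
human over T_r+T_s: 1.2000·(0.0600+1.5417) = 1.9220 m
residual clearance needed = 0.1500+0.0500+0.0050 = 0.2050 m
sum ≈ 0.1110+1.4260+1.9220+0.2050 ≈ 3.6640 m = S ✓

v_R_max = 37/20 m/s = 1.8500 m/s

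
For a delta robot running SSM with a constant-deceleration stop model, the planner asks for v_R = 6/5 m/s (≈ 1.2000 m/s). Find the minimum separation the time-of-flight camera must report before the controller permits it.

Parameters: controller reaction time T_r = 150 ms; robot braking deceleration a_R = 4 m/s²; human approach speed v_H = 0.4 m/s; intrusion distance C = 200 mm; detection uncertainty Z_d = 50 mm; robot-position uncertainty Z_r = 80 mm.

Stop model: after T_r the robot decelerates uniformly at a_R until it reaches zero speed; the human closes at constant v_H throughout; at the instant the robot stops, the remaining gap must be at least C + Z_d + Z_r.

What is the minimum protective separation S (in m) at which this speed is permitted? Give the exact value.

braking lasts T_s = (6/5)/4 = 0.3000 s
robot in T_r: 1.2000·0.1500 = 0.1800 m
robot covers 1.2000·0.3000 − ½·4.0000·0.3000² = 0.1800 m while stopping
human closes 0.4000·0.4500 = 0.1800 m
C+Z_d+Z_r = 0.2000+0.0500+0.0800 = 0.3300 m
S_min ≈ 0.1800+0.1800+0.1800+0.3300  ⇒  S_min = 87/100 m

S_min = 87/100 m = 0.8700 m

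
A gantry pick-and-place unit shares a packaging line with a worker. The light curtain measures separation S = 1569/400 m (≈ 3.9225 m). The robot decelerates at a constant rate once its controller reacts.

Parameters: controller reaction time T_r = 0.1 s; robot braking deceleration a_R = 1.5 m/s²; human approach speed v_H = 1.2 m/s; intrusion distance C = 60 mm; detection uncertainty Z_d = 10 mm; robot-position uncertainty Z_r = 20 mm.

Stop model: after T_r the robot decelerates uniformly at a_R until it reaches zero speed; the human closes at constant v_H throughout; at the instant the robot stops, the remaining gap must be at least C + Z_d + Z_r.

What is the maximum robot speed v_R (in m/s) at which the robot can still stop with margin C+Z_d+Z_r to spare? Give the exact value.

quadratic (1/3)·v² + (9/10)·v + (-297/80) = 0
  disc = (9/10)² − 4·(1/3)·(-297/80) = 144/25 ; √disc = 12/5
  v_R = (−(9/10) + 12/5) / (2·(1/3)) = 9/4 m/s
check:
T_s = v_R/a_R = (9/4)/(3/2) = 1.5000 s
reaction-phase robot travel = 2.2500·0.1000 = 0.2250 m
robot covers 2.2500·1.5000 − ½·1.5000·1.5000² = 1.6875 m while stopping
person approaches 1.2000·(0.1000+1.5000) = 1.9200 m
C+Z_d+Z_r = 0.0600+0.0100+0.0200 = 0.0900 m
sum ≈ 0.2250+1.6875+1.9200+0.0900 ≈ 3.9225 m = S ✓

v_R_max = 9/4 m/s = 2.2500 m/s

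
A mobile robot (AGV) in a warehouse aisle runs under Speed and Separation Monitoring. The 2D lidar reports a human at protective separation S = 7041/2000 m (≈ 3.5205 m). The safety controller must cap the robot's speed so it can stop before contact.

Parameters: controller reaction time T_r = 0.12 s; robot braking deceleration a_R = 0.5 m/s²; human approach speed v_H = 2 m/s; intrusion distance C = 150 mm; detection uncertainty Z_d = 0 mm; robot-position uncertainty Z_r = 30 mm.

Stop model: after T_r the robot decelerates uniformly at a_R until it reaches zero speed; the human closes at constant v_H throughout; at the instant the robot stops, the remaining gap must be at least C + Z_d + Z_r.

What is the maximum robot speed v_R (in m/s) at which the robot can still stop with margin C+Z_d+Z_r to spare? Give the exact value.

collect terms ⇒ (1)·v_R² + (103/25)·v_R + (-6201/2000) = 0
  disc = (103/25)² − 4·(1)·(-6201/2000) = 73441/2500 ; √disc = 271/50
  v_R = (−(103/25) + 271/50) / (2·(1)) = 13/20 m/s
check:
T_s = v_R/a_R = (13/20)/(1/2) = 1.3000 s
robot covers v_R·T_r = 0.6500·0.1200 = 0.0780 m before braking
braking distance = 0.6500²/(2·0.5000) = 0.4225 m
human closes 2.0000·1.4200 = 2.8400 m
C+Z_d+Z_r = 0.1500+0.0000+0.0300 = 0.1800 m
sum ≈ 0.0780+0.4225+2.8400+0.1800 ≈ 3.5205 m = S ✓

v_R_max = 13/20 m/s = 0.6500 m/s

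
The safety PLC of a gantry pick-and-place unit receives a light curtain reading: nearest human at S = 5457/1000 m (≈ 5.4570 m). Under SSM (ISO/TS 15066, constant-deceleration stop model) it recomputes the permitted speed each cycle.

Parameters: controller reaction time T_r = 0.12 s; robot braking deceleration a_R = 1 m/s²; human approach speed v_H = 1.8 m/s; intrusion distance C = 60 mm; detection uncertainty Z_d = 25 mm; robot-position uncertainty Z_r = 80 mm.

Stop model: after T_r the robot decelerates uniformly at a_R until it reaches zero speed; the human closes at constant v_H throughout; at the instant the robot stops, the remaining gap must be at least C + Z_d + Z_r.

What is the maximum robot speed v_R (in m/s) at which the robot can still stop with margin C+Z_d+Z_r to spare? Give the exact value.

collect terms ⇒ (1/2)·v_R² + (48/25)·v_R + (-1269/250) = 0
  disc = (48/25)² − 4·(1/2)·(-1269/250) = 8649/625 ; √disc = 93/25
  v_R = (−(48/25) + 93/25) / (2·(1/2)) = 9/5 m/s
check:
stop time T_s = (9/5)/1 = 1.8000 s
robot covers v_R·T_r = 1.8000·0.1200 = 0.2160 m before braking
robot covers 1.8000·1.8000 − ½·1.0000·1.8000² = 1.6200 m while stopping
person approaches 1.8000·(0.1200+1.8000) = 3.4560 m
margins: 0.0600+0.0250+0.0800 = 0.1650 m
sum ≈ 0.2160+1.6200+3.4560+0.1650 ≈ 5.4570 m = S ✓

v_R_max = 9/5 m/s = 1.8000 m/s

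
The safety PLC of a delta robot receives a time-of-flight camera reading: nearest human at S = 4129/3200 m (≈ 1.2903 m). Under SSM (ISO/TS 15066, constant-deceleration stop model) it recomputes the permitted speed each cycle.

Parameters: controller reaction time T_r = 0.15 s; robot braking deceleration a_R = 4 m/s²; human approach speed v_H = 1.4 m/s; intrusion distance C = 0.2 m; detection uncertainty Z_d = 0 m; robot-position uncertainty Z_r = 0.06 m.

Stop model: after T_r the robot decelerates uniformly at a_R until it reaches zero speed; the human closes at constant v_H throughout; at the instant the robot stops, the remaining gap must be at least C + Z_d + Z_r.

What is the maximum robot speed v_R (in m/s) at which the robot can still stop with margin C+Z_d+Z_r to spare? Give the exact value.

collect terms ⇒ (1/8)·v_R² + (1/2)·v_R + (-105/128) = 0
  disc = (1/2)² − 4·(1/8)·(-105/128) = 169/256 ; √disc = 13/16
  v_R = (−(1/2) + 13/16) / (2·(1/8)) = 5/4 m/s
check:
braking lasts T_s = (5/4)/4 = 0.3125 s
robot in T_r: 1.2500·0.1500 = 0.1875 m
robot under decel: 1.2500²/(2·4.0000) = 0.1953 m
person approaches 1.4000·(0.1500+0.3125) = 0.6475 m
residual clearance needed = 0.2000+0.0000+0.0600 = 0.2600 m
sum ≈ 0.1875+0.1953+0.6475+0.2600 ≈ 1.2903 m = S ✓

v_R_max = 5/4 m/s = 1.2500 m/s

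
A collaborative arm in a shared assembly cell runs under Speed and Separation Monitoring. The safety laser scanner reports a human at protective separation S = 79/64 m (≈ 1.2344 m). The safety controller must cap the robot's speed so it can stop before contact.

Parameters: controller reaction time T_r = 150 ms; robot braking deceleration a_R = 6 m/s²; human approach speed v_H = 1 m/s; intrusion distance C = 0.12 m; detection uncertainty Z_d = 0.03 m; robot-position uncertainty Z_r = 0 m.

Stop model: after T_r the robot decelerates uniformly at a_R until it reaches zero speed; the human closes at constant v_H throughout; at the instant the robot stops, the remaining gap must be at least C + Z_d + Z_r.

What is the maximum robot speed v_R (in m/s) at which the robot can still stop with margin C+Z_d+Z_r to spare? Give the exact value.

collect terms ⇒ (1/12)·v_R² + (19/60)·v_R + (-299/320) = 0
  disc = (19/60)² − 4·(1/12)·(-299/320) = 5929/14400 ; √disc = 77/120
  v_R = (−(19/60) + 77/120) / (2·(1/12)) = 39/20 m/s
check:
stop time T_s = (39/20)/6 = 0.3250 s
robot in T_r: 1.9500·0.1500 = 0.2925 m
robot covers 1.9500·0.3250 − ½·6.0000·0.3250² = 0.3169 m while stopping
person approaches 1.0000·(0.1500+0.3250) = 0.4750 m
margins: 0.1200+0.0300+0.0000 = 0.1500 m
sum ≈ 0.2925+0.3169+0.4750+0.1500 ≈ 1.2344 m = S ✓

v_R_max = 39/20 m/s = 1.9500 m/s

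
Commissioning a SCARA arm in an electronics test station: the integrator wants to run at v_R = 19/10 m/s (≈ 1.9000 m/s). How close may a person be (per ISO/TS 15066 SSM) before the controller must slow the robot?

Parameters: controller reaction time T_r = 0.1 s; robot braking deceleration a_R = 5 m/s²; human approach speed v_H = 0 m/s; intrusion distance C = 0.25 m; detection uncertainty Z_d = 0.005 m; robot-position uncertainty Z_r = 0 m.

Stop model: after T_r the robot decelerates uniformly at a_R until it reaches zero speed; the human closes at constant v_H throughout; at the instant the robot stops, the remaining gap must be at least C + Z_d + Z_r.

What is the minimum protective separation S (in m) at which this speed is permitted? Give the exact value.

S_min = 403/500 m = 0.8060 m

stop time T_s = (19/10)/5 = 0.3800 s
robot in T_r: 1.9000·0.1000 = 0.1900 m
robot under decel: 1.9000²/(2·5.0000) = 0.3610 m
human over T_r+T_s: 0.0000·(0.1000+0.3800) = 0.0000 m
C+Z_d+Z_r = 0.2500+0.0050+0.0000 = 0.2550 m
S_min ≈ 0.1900+0.3610+0.0000+0.2550  ⇒  S_min = 403/500 m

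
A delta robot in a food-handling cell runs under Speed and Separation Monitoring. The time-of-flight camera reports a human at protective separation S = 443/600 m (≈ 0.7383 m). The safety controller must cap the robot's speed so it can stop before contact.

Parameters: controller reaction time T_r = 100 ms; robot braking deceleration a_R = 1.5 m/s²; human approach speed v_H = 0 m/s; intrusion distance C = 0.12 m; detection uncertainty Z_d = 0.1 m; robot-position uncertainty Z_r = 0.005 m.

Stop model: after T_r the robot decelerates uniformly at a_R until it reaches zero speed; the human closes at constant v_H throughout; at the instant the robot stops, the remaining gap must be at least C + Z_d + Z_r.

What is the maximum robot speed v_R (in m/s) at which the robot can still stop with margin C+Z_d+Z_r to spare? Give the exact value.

v_R_max = 11/10 m/s = 1.1000 m/s

collect terms ⇒ (1/3)·v_R² + (1/10)·v_R + (-77/150) = 0
  disc = (1/10)² − 4·(1/3)·(-77/150) = 25/36 ; √disc = 5/6
  v_R = (−(1/10) + 5/6) / (2·(1/3)) = 11/10 m/s
check:
T_s = v_R/a_R = (11/10)/(3/2) = 0.7333 s
robot in T_r: 1.1000·0.1000 = 0.1100 m
robot under decel: 1.1000²/(2·1.5000) = 0.4033 m
person approaches 0.0000·(0.1000+0.7333) = 0.0000 m
margins: 0.1200+0.1000+0.0050 = 0.2250 m
sum ≈ 0.1100+0.4033+0.0000+0.2250 ≈ 0.7383 m = S ✓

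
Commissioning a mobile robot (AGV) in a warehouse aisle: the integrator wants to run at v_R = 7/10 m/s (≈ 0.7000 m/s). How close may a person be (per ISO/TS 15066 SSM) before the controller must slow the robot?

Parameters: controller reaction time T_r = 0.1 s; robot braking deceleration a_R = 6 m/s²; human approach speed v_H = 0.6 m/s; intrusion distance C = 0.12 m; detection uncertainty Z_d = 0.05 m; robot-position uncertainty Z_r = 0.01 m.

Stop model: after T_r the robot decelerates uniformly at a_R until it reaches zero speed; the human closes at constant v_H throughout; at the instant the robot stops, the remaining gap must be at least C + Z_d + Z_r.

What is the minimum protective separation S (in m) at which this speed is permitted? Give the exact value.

stop time T_s = (7/10)/6 = 0.1167 s
robot in T_r: 0.7000·0.1000 = 0.0700 m
robot covers 0.7000·0.1167 − ½·6.0000·0.1167² = 0.0408 m while stopping
human over T_r+T_s: 0.6000·(0.1000+0.1167) = 0.1300 m
residual clearance needed = 0.1200+0.0500+0.0100 = 0.1800 m
S_min ≈ 0.0700+0.0408+0.1300+0.1800  ⇒  S_min = 101/240 m

S_min = 101/240 m = 0.4208 m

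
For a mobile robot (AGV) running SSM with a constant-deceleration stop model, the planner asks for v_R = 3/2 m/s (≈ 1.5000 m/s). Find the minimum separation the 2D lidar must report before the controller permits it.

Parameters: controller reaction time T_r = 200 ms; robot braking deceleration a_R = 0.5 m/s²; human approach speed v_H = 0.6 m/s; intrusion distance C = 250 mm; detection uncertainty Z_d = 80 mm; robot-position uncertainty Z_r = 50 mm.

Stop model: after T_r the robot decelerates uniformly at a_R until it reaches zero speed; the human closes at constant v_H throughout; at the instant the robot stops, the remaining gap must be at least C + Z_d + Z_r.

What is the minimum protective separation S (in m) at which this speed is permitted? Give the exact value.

S_min = 97/20 m = 4.8500 m

T_s = v_R/a_R = (3/2)/(1/2) = 3.0000 s
reaction-phase robot travel = 1.5000·0.2000 = 0.3000 m
robot covers 1.5000·3.0000 − ½·0.5000·3.0000² = 2.2500 m while stopping
human over T_r+T_s: 0.6000·(0.2000+3.0000) = 1.9200 m
margins: 0.2500+0.0800+0.0500 = 0.3800 m
S_min ≈ 0.3000+2.2500+1.9200+0.3800  ⇒  S_min = 97/20 m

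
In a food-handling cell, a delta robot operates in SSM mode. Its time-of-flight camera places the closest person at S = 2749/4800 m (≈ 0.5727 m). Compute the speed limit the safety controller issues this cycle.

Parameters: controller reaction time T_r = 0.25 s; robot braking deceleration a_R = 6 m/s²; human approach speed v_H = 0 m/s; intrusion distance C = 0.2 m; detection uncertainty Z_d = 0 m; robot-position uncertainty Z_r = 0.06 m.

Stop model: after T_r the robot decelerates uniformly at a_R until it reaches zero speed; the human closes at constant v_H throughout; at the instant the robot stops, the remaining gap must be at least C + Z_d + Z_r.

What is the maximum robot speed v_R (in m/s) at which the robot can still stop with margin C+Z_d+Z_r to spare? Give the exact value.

v_R_max = 19/20 m/s = 0.9500 m/s

collect terms ⇒ (1/12)·v_R² + (1/4)·v_R + (-1501/4800) = 0
  disc = (1/4)² − 4·(1/12)·(-1501/4800) = 2401/14400 ; √disc = 49/120
  v_R = (−(1/4) + 49/120) / (2·(1/12)) = 19/20 m/s
check:
T_s = v_R/a_R = (19/20)/6 = 0.1583 s
reaction-phase robot travel = 0.9500·0.2500 = 0.2375 m
robot under decel: 0.9500²/(2·6.0000) = 0.0752 m
person approaches 0.0000·(0.2500+0.1583) = 0.0000 m
margins: 0.2000+0.0000+0.0600 = 0.2600 m
sum ≈ 0.2375+0.0752+0.0000+0.2600 ≈ 0.5727 m = S ✓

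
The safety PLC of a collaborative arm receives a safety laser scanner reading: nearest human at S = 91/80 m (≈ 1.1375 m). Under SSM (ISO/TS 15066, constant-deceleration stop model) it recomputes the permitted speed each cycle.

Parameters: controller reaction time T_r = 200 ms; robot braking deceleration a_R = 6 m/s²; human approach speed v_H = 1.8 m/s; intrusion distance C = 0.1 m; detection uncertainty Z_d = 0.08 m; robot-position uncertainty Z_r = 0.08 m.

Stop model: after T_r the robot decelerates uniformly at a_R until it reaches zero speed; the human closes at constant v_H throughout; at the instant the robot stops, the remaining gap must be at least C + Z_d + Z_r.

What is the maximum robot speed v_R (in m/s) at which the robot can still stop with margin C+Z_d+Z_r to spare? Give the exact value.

quadratic (1/12)·v² + (1/2)·v + (-207/400) = 0
  disc = (1/2)² − 4·(1/12)·(-207/400) = 169/400 ; √disc = 13/20
  v_R = (−(1/2) + 13/20) / (2·(1/12)) = 9/10 m/s
check:
braking lasts T_s = (9/10)/6 = 0.1500 s
robot covers v_R·T_r = 0.9000·0.2000 = 0.1800 m before braking
braking distance = 0.9000²/(2·6.0000) = 0.0675 m
human over T_r+T_s: 1.8000·(0.2000+0.1500) = 0.6300 m
C+Z_d+Z_r = 0.1000+0.0800+0.0800 = 0.2600 m
sum ≈ 0.1800+0.0675+0.6300+0.2600 ≈ 1.1375 m = S ✓

v_R_max = 9/10 m/s = 0.9000 m/s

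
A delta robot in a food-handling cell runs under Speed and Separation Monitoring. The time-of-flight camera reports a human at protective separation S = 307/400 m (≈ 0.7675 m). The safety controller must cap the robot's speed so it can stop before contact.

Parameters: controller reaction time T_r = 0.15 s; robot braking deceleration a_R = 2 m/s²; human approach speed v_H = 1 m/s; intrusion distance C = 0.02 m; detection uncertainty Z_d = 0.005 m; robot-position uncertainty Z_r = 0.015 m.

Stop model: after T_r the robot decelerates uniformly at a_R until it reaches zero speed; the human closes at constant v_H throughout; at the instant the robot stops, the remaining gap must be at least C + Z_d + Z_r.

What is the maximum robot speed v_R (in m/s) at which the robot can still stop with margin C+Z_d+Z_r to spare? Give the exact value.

v_R_max = 7/10 m/s = 0.7000 m/s

quadratic (1/4)·v² + (13/20)·v + (-231/400) = 0
  disc = (13/20)² − 4·(1/4)·(-231/400) = 1 ; √disc = 1
  v_R = (−(13/20) + 1) / (2·(1/4)) = 7/10 m/s
check:
stop time T_s = (7/10)/2 = 0.3500 s
reaction-phase robot travel = 0.7000·0.1500 = 0.1050 m
braking distance = 0.7000²/(2·2.0000) = 0.1225 m
person approaches 1.0000·(0.1500+0.3500) = 0.5000 m
C+Z_d+Z_r = 0.0200+0.0050+0.0150 = 0.0400 m
sum ≈ 0.1050+0.1225+0.5000+0.0400 ≈ 0.7675 m = S ✓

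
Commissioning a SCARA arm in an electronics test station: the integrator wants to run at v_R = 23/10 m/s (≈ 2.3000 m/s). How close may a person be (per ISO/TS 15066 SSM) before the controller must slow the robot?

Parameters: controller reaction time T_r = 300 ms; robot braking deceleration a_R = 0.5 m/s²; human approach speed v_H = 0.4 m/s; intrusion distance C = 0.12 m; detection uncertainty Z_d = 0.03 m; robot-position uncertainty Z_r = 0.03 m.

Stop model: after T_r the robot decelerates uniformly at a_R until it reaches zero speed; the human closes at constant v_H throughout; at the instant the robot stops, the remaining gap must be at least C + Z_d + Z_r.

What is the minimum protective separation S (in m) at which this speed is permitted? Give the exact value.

T_s = v_R/a_R = (23/10)/(1/2) = 4.6000 s
robot in T_r: 2.3000·0.3000 = 0.6900 m
braking distance = 2.3000²/(2·0.5000) = 5.2900 m
person approaches 0.4000·(0.3000+4.6000) = 1.9600 m
C+Z_d+Z_r = 0.1200+0.0300+0.0300 = 0.1800 m
S_min ≈ 0.6900+5.2900+1.9600+0.1800  ⇒  S_min = 203/25 m

S_min = 203/25 m = 8.1200 m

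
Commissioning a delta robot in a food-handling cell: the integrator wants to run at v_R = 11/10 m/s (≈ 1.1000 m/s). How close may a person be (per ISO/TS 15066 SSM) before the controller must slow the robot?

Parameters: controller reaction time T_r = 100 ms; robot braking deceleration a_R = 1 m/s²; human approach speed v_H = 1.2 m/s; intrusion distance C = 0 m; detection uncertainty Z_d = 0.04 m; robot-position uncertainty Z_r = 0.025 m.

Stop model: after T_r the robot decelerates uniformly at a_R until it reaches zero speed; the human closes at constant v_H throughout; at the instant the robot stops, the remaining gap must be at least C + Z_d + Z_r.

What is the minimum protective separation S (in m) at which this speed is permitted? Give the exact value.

S_min = 111/50 m = 2.2200 m

T_s = v_R/a_R = (11/10)/1 = 1.1000 s
robot covers v_R·T_r = 1.1000·0.1000 = 0.1100 m before braking
braking distance = 1.1000²/(2·1.0000) = 0.6050 m
person approaches 1.2000·(0.1000+1.1000) = 1.4400 m
margins: 0.0000+0.0400+0.0250 = 0.0650 m
S_min ≈ 0.1100+0.6050+1.4400+0.0650  ⇒  S_min = 111/50 m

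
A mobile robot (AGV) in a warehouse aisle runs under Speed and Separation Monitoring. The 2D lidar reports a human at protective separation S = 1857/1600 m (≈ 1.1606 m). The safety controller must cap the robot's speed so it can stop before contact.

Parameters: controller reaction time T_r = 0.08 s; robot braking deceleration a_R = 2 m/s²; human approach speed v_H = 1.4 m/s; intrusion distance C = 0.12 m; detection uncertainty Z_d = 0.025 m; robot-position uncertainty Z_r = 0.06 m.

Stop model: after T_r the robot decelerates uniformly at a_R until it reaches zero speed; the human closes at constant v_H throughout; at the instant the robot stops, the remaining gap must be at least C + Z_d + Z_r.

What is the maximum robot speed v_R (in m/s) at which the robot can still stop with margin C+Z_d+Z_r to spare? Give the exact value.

collect terms ⇒ (1/4)·v_R² + (39/50)·v_R + (-6749/8000) = 0
  disc = (39/50)² − 4·(1/4)·(-6749/8000) = 58081/40000 ; √disc = 241/200
  v_R = (−(39/50) + 241/200) / (2·(1/4)) = 17/20 m/s
check:
braking lasts T_s = (17/20)/2 = 0.4250 s
robot covers v_R·T_r = 0.8500·0.0800 = 0.0680 m before braking
robot under decel: 0.8500²/(2·2.0000) = 0.1806 m
person approaches 1.4000·(0.0800+0.4250) = 0.7070 m
margins: 0.1200+0.0250+0.0600 = 0.2050 m
sum ≈ 0.0680+0.1806+0.7070+0.2050 ≈ 1.1606 m = S ✓

v_R_max = 17/20 m/s = 0.8500 m/s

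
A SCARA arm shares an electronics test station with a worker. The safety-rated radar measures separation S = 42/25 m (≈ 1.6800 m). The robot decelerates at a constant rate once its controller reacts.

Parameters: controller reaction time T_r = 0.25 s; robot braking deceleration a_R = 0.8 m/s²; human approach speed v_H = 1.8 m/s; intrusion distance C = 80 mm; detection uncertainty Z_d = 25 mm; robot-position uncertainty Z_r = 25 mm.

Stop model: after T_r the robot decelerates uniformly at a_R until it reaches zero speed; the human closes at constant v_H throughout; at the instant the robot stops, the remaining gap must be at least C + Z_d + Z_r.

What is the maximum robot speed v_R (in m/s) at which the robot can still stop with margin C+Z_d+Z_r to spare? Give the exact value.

v_R_max = 2/5 m/s = 0.4000 m/s

collect terms ⇒ (5/8)·v_R² + (5/2)·v_R + (-11/10) = 0
  disc = (5/2)² − 4·(5/8)·(-11/10) = 9 ; √disc = 3
  v_R = (−(5/2) + 3) / (2·(5/8)) = 2/5 m/s
check:
T_s = v_R/a_R = (2/5)/(4/5) = 0.5000 s
robot in T_r: 0.4000·0.2500 = 0.1000 m
robot covers 0.4000·0.5000 − ½·0.8000·0.5000² = 0.1000 m while stopping
human closes 1.8000·0.7500 = 1.3500 m
C+Z_d+Z_r = 0.0800+0.0250+0.0250 = 0.1300 m
sum ≈ 0.1000+0.1000+1.3500+0.1300 ≈ 1.6800 m = S ✓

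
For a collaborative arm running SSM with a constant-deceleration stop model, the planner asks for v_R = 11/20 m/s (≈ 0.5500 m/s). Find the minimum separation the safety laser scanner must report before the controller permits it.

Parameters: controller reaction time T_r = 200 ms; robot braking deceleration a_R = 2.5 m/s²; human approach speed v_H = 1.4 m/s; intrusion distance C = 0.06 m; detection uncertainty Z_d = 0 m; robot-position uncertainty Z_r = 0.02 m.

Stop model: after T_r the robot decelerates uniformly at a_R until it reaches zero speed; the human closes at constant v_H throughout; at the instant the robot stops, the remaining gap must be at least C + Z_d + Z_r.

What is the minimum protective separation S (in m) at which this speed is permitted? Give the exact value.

S_min = 1677/2000 m = 0.8385 m

braking lasts T_s = (11/20)/(5/2) = 0.2200 s
robot in T_r: 0.5500·0.2000 = 0.1100 m
robot under decel: 0.5500²/(2·2.5000) = 0.0605 m
human closes 1.4000·0.4200 = 0.5880 m
residual clearance needed = 0.0600+0.0000+0.0200 = 0.0800 m
S_min ≈ 0.1100+0.0605+0.5880+0.0800  ⇒  S_min = 1677/2000 m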